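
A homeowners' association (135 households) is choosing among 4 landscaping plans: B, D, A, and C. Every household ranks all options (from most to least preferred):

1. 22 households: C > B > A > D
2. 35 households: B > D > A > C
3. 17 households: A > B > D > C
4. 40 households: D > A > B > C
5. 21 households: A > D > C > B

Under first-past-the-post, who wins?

D

First-place votes: B 35, D 40, A 38, C 22.
D has the most first-place votes.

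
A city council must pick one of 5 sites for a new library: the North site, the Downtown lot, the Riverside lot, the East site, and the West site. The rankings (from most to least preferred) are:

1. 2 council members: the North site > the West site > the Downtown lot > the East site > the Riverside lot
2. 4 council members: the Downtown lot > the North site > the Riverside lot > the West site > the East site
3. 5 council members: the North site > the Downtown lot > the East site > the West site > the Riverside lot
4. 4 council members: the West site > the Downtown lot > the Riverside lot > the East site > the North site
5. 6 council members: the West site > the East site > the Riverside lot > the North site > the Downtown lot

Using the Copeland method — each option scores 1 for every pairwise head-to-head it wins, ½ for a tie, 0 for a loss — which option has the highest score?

the North site: beats the Downtown lot, the Riverside lot, the East site, and the West site → score 4.
the Downtown lot: beats the Riverside lot and the East site; loses to the North site and the West site → score 2.
the Riverside lot: loses to the North site, the Downtown lot, the East site, and the West site → score 0.
the East site: beats the Riverside lot; loses to the North site, the Downtown lot, and the West site → score 1.
the West site: beats the Downtown lot, the Riverside lot, and the East site; loses to the North site → score 3.
the North site has the best pairwise record.

the North site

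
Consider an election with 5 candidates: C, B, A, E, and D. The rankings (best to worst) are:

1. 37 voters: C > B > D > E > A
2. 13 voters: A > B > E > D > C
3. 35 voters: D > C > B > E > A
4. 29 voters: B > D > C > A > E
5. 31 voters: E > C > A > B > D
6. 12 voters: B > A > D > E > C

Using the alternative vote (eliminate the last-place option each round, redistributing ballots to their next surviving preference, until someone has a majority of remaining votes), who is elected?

C

Round 1: C 37, B 41, A 13, E 31, D 35. Eliminate A.
Round 2: C 37, B 54, E 31, D 35. Eliminate E.
Round 3: C 68, B 54, D 35. Eliminate D.
Round 4: C 103, B 54. C has a majority.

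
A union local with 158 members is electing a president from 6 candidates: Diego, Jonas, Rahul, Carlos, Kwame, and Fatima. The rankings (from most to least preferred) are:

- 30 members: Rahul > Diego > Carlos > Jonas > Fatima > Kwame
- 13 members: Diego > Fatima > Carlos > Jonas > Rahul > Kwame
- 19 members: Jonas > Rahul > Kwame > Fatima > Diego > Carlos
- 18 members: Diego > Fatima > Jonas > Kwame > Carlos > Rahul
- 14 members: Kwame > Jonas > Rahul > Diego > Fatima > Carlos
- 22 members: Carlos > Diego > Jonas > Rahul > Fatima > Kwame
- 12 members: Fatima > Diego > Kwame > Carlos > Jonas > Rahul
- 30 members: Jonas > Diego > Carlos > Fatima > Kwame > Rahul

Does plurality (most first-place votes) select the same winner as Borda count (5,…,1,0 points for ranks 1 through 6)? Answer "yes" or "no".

Plurality — first-place votes: Diego 31, Jonas 49, Rahul 30, Carlos 22, Kwame 14, Fatima 12. Winner: Jonas.
Borda — scores: Diego 578, Jonas 519, Rahul 325, Carlos 371, Kwame 229, Fatima 348. Winner: Diego.
The two methods disagree.

no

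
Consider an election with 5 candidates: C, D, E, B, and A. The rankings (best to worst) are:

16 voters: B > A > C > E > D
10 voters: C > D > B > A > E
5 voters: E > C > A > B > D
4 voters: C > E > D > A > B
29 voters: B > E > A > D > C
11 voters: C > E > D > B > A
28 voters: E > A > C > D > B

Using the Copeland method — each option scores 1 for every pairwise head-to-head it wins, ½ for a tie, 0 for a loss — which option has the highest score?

C: beats D and B; loses to E and A → score 2.
D: beats B; loses to C, E, and A → score 1.
E: beats C, D, and A; loses to B → score 3.
B: beats E and A; loses to C and D → score 2.
A: beats C and D; loses to E and B → score 2.
E has the best pairwise record.

E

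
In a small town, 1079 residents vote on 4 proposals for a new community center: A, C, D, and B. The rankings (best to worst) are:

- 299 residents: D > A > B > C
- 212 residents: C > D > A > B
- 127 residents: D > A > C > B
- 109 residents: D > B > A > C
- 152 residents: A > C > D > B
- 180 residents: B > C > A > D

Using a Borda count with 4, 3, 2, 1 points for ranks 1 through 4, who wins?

A: 299·3 + 212·2 + 127·3 + 109·2 + 152·4 + 180·2 = 2888
C: 299·1 + 212·4 + 127·2 + 109·1 + 152·3 + 180·3 = 2506
D: 299·4 + 212·3 + 127·4 + 109·4 + 152·2 + 180·1 = 3260
B: 299·2 + 212·1 + 127·1 + 109·3 + 152·1 + 180·4 = 2136
D has the highest Borda score (3260).

D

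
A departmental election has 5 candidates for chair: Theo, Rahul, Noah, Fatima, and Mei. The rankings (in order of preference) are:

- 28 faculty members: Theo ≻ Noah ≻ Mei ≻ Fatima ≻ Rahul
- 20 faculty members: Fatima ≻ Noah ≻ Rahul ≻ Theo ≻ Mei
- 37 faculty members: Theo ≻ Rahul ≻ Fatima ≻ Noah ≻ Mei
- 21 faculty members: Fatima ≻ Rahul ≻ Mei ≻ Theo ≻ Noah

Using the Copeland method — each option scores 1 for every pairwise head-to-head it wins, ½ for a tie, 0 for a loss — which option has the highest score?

Theo

Theo: beats Rahul, Noah, Fatima, and Mei → score 4.
Rahul: beats Noah and Mei; loses to Theo and Fatima → score 2.
Noah: beats Mei; loses to Theo, Rahul, and Fatima → score 1.
Fatima: beats Rahul, Noah, and Mei; loses to Theo → score 3.
Mei: loses to Theo, Rahul, Noah, and Fatima → score 0.
Theo has the best pairwise record.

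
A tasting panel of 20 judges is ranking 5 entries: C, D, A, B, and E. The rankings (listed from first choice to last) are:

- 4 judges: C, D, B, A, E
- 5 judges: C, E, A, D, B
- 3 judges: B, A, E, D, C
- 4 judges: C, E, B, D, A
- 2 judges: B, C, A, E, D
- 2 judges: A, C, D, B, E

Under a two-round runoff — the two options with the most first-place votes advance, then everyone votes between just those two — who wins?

C

Round 1 first-place votes: C 13, D 0, A 2, B 5, E 0.
C and B advance.
Runoff: C is preferred to B by 15 voters; B by 5.
C wins the runoff.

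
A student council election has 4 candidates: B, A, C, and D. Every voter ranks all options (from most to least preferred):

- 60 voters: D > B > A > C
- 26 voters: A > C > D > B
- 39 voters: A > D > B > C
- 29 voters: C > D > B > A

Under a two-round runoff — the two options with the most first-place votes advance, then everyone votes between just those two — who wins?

Round 1 first-place votes: B 0, A 65, C 29, D 60.
A and D advance.
Runoff: A is preferred to D by 65 voters; D by 89.
D wins the runoff.

D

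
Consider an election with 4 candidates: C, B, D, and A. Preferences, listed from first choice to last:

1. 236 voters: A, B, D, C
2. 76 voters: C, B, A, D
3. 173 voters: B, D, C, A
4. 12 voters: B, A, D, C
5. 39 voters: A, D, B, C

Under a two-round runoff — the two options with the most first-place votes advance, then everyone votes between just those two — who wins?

Round 1 first-place votes: C 76, B 185, D 0, A 275.
A and B advance.
Runoff: A is preferred to B by 275 voters; B by 261.
A wins the runoff.

A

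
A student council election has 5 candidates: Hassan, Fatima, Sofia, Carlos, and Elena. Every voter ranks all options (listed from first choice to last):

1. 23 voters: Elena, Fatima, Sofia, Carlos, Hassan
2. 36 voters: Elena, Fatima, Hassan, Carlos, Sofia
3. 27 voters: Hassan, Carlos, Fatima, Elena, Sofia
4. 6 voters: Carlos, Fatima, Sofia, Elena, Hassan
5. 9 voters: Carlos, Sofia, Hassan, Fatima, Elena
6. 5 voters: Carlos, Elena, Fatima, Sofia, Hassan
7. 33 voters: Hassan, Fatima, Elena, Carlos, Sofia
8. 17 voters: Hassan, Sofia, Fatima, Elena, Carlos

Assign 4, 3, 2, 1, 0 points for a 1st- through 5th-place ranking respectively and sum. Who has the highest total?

Fatima

Hassan: 23·0 + 36·2 + 27·4 + 6·0 + 9·2 + 5·0 + 33·4 + 17·4 = 398
Fatima: 23·3 + 36·3 + 27·2 + 6·3 + 9·1 + 5·2 + 33·3 + 17·2 = 401
Sofia: 23·2 + 36·0 + 27·0 + 6·2 + 9·3 + 5·1 + 33·0 + 17·3 = 141
Carlos: 23·1 + 36·1 + 27·3 + 6·4 + 9·4 + 5·4 + 33·1 + 17·0 = 253
Elena: 23·4 + 36·4 + 27·1 + 6·1 + 9·0 + 5·3 + 33·2 + 17·1 = 367
Fatima has the highest Borda score (401).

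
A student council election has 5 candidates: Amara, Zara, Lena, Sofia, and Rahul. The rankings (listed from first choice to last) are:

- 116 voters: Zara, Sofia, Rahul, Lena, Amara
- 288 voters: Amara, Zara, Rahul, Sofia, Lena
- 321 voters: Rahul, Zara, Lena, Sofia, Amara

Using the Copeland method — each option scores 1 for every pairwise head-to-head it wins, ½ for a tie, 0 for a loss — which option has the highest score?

Zara

Amara: loses to Zara, Lena, Sofia, and Rahul → score 0.
Zara: beats Amara, Lena, Sofia, and Rahul → score 4.
Lena: beats Amara; loses to Zara, Sofia, and Rahul → score 1.
Sofia: beats Amara and Lena; loses to Zara and Rahul → score 2.
Rahul: beats Amara, Lena, and Sofia; loses to Zara → score 3.
Zara has the best pairwise record.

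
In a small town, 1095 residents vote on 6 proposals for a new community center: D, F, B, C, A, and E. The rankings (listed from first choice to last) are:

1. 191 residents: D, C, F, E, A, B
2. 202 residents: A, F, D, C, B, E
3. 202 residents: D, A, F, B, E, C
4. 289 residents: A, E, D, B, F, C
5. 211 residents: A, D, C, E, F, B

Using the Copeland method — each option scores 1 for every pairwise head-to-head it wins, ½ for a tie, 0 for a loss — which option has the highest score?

D: beats F, B, C, and E; loses to A → score 4.
F: beats B, C, and E; loses to D and A → score 3.
B: loses to D, F, C, A, and E → score 0.
C: beats B and E; loses to D, F, and A → score 2.
A: beats D, F, B, C, and E → score 5.
E: beats B; loses to D, F, C, and A → score 1.
A has the best pairwise record.

A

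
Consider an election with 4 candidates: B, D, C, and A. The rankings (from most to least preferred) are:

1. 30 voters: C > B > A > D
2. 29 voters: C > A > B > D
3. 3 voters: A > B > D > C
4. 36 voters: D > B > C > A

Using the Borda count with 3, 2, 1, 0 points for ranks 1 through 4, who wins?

B: 30·2 + 29·1 + 3·2 + 36·2 = 167
D: 30·0 + 29·0 + 3·1 + 36·3 = 111
C: 30·3 + 29·3 + 3·0 + 36·1 = 213
A: 30·1 + 29·2 + 3·3 + 36·0 = 97
C has the highest Borda score (213).

C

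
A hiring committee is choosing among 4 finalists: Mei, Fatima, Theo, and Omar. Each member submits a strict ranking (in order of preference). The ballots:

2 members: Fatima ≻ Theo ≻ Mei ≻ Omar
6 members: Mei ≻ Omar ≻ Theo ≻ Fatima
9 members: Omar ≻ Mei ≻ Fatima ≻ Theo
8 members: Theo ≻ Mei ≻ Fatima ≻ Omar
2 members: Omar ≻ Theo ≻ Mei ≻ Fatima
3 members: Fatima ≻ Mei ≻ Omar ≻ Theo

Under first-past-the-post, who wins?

Omar

First-place votes: Mei 6, Fatima 5, Theo 8, Omar 11.
Omar has the most first-place votes.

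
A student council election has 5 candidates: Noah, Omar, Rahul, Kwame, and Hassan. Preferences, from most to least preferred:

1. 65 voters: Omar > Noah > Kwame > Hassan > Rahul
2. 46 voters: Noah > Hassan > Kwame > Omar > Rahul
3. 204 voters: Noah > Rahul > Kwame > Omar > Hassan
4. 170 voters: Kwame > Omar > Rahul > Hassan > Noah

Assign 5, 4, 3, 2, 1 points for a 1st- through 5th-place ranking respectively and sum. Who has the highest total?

Noah: 65·4 + 46·5 + 204·5 + 170·1 = 1680
Omar: 65·5 + 46·2 + 204·2 + 170·4 = 1505
Rahul: 65·1 + 46·1 + 204·4 + 170·3 = 1437
Kwame: 65·3 + 46·3 + 204·3 + 170·5 = 1795
Hassan: 65·2 + 46·4 + 204·1 + 170·2 = 858
Kwame has the highest Borda score (1795).

Kwame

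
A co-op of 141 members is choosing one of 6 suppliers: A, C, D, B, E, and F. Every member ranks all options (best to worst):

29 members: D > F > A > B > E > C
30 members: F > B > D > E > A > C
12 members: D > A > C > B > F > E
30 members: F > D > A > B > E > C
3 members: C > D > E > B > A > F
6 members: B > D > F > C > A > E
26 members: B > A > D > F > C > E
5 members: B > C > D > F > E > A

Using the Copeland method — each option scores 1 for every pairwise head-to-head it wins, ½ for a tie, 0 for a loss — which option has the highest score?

A: beats C, B, and E; loses to D and F → score 3.
C: loses to A, D, B, E, and F → score 0.
D: beats A, C, B, E, and F → score 5.
B: beats C and E; loses to A, D, and F → score 2.
E: beats C; loses to A, D, B, and F → score 1.
F: beats A, C, B, and E; loses to D → score 4.
D has the best pairwise record.

D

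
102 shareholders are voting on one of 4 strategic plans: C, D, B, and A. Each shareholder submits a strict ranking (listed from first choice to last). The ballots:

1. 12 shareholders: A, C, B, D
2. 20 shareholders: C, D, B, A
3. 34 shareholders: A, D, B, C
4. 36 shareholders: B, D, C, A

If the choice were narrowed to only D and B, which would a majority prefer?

Voters preferring D to B: 54; preferring B to D: 48.
D wins the head-to-head.

D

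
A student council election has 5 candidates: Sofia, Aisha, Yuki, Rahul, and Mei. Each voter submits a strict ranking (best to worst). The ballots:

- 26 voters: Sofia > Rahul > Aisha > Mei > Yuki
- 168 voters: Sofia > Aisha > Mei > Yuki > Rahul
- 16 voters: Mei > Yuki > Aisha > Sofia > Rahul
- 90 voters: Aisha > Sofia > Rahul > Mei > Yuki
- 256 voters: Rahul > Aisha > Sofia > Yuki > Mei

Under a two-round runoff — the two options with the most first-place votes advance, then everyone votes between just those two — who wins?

Sofia

Round 1 first-place votes: Sofia 194, Aisha 90, Yuki 0, Rahul 256, Mei 16.
Rahul and Sofia advance.
Runoff: Rahul is preferred to Sofia by 256 voters; Sofia by 300.
Sofia wins the runoff.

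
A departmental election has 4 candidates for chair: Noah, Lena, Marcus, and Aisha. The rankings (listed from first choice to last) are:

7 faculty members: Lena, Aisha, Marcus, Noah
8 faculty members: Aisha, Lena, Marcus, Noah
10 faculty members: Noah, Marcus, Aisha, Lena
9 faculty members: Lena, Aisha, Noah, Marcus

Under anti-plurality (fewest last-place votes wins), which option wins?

Last-place votes: Noah 15, Lena 10, Marcus 9, Aisha 0.
Aisha is ranked last by the fewest voters, so Aisha wins.

Aisha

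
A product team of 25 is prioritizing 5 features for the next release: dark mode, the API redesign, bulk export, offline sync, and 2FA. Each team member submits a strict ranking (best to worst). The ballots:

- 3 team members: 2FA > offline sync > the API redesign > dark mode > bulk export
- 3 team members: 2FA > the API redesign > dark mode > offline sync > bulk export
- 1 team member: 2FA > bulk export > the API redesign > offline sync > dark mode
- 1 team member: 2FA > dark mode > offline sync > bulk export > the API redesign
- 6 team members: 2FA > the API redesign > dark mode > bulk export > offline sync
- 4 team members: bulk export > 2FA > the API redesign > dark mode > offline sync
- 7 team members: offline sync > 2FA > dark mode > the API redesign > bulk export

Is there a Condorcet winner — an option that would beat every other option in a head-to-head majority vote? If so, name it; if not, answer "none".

2FA vs dark mode: 25–0 for 2FA.
2FA vs the API redesign: 25–0 for 2FA.
2FA vs bulk export: 21–4 for 2FA.
2FA vs offline sync: 18–7 for 2FA.
2FA beats every other option head-to-head.

2FA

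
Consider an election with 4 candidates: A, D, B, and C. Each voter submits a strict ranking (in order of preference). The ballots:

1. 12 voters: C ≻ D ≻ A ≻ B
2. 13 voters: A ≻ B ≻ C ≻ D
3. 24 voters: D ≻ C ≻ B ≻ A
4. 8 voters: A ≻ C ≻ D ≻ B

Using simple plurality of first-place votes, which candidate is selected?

D

First-place votes: A 21, D 24, B 0, C 12.
D has the most first-place votes.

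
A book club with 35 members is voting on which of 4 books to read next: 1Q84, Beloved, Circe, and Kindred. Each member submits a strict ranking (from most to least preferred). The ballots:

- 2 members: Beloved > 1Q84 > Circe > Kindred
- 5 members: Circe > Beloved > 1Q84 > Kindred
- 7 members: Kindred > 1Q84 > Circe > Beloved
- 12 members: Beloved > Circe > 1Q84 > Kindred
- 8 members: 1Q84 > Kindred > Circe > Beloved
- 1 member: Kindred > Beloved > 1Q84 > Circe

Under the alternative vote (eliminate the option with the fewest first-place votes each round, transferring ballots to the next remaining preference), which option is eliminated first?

Round 1: 1Q84 8, Beloved 14, Circe 5, Kindred 8. Eliminate Circe.

Circe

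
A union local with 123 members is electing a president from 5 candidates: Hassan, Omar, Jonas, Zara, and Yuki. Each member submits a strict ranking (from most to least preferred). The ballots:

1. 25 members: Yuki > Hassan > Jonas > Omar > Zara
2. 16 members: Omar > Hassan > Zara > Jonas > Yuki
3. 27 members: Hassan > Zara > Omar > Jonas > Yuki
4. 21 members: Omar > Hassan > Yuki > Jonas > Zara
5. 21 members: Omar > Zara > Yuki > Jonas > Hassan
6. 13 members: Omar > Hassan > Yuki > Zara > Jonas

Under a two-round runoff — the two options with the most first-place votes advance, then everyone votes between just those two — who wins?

Round 1 first-place votes: Hassan 27, Omar 71, Jonas 0, Zara 0, Yuki 25.
Omar and Hassan advance.
Runoff: Omar is preferred to Hassan by 71 voters; Hassan by 52.
Omar wins the runoff.

Omar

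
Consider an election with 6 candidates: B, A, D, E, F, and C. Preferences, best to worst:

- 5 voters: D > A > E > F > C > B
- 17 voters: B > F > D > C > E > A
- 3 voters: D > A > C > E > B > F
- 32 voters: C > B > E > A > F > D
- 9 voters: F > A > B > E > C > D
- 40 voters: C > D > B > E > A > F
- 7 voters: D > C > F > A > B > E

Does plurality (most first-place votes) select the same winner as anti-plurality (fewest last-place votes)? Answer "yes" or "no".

yes

Plurality — first-place votes: B 17, A 0, D 15, E 0, F 9, C 72. Winner: C.
Anti-plurality — last-place votes: B 5, A 17, D 41, E 7, F 43, C 0. Winner: C.
The two methods agree.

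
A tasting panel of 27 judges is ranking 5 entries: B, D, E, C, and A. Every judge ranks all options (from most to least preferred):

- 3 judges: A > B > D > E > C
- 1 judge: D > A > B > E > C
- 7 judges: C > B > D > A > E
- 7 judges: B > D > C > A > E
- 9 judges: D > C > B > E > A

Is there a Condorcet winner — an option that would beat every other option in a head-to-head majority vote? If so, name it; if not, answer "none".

Checking pairwise contests:
C beats B 16–11.
B beats D 17–10.
B beats E 27–0.
D beats C 20–7.
B beats A 23–4.
Every option loses at least one head-to-head, so there is no Condorcet winner.

none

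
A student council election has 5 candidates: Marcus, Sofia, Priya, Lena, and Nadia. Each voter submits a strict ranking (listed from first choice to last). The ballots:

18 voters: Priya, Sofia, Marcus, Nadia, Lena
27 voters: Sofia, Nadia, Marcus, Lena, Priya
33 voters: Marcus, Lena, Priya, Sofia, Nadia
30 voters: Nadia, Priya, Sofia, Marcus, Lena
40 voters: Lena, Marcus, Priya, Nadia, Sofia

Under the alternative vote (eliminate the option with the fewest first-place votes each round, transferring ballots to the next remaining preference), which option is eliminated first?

Round 1: Marcus 33, Sofia 27, Priya 18, Lena 40, Nadia 30. Eliminate Priya.

Priya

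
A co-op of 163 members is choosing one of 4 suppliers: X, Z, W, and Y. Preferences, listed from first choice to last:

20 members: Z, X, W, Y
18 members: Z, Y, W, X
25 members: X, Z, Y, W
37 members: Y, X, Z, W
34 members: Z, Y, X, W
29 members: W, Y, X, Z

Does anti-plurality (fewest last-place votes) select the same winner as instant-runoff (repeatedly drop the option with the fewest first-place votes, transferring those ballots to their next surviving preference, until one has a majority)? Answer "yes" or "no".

no

Anti-plurality — last-place votes: X 18, Z 29, W 96, Y 20. Winner: X.
Instant-runoff — R1 X 25, Z 72, W 29, Y 37 (X out); R2 Z 97, W 29, Y 37 (Z winner). Winner: Z.
The two methods disagree.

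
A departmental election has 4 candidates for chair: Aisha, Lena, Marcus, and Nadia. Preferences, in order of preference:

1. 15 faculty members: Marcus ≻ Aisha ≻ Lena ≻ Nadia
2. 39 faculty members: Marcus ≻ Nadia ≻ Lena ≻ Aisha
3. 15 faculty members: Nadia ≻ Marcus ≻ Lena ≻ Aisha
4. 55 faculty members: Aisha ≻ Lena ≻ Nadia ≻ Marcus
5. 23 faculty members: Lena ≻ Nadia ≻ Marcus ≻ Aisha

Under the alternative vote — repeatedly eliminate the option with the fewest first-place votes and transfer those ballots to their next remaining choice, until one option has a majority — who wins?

Marcus

Round 1: Aisha 55, Lena 23, Marcus 54, Nadia 15. Eliminate Nadia.
Round 2: Aisha 55, Lena 23, Marcus 69. Eliminate Lena.
Round 3: Aisha 55, Marcus 92. Marcus has a majority.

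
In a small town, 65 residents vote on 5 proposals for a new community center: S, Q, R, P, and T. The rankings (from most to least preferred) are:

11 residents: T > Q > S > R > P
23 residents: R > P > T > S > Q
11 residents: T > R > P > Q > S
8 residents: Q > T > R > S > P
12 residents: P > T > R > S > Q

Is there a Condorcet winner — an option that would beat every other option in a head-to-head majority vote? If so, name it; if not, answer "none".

Checking pairwise contests:
R beats S 54–11.
S beats Q 35–30.
T beats R 42–23.
R beats P 53–12.
P beats T 35–30.
Every option loses at least one head-to-head, so there is no Condorcet winner.

none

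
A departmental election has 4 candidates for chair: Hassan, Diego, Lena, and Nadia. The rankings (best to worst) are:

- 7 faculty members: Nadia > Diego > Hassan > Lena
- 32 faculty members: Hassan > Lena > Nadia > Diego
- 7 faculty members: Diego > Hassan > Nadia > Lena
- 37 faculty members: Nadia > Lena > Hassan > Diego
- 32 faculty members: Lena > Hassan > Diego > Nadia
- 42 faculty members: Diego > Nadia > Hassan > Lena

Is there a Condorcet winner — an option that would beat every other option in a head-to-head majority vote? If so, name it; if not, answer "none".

Checking pairwise contests:
Nadia beats Hassan 86–71.
Hassan beats Diego 101–56.
Hassan beats Lena 88–69.
Diego beats Nadia 81–76.
Every option loses at least one head-to-head, so there is no Condorcet winner.

none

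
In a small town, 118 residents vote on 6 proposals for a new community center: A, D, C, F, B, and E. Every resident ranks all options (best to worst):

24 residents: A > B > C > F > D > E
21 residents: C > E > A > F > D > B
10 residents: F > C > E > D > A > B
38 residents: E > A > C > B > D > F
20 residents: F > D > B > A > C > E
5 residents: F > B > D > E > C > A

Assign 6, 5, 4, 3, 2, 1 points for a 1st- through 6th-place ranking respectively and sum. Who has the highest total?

A: 24·6 + 21·4 + 10·2 + 38·5 + 20·3 + 5·1 = 503
D: 24·2 + 21·2 + 10·3 + 38·2 + 20·5 + 5·4 = 316
C: 24·4 + 21·6 + 10·5 + 38·4 + 20·2 + 5·2 = 474
F: 24·3 + 21·3 + 10·6 + 38·1 + 20·6 + 5·6 = 383
B: 24·5 + 21·1 + 10·1 + 38·3 + 20·4 + 5·5 = 370
E: 24·1 + 21·5 + 10·4 + 38·6 + 20·1 + 5·3 = 432
A has the highest Borda score (503).

A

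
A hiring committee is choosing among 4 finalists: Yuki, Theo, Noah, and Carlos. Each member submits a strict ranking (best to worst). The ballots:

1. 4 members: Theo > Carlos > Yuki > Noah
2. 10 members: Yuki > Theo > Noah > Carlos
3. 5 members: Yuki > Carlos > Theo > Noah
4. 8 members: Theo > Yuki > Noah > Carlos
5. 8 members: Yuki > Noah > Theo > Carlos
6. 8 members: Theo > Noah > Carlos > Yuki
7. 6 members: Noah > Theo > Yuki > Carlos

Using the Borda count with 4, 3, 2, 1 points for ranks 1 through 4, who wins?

Yuki: 4·2 + 10·4 + 5·4 + 8·3 + 8·4 + 8·1 + 6·2 = 144
Theo: 4·4 + 10·3 + 5·2 + 8·4 + 8·2 + 8·4 + 6·3 = 154
Noah: 4·1 + 10·2 + 5·1 + 8·2 + 8·3 + 8·3 + 6·4 = 117
Carlos: 4·3 + 10·1 + 5·3 + 8·1 + 8·1 + 8·2 + 6·1 = 75
Theo has the highest Borda score (154).

Theo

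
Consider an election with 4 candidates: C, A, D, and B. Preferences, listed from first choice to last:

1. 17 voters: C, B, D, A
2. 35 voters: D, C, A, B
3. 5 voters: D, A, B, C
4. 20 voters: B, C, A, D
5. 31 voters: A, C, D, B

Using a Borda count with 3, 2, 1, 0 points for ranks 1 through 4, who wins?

C: 17·3 + 35·2 + 5·0 + 20·2 + 31·2 = 223
A: 17·0 + 35·1 + 5·2 + 20·1 + 31·3 = 158
D: 17·1 + 35·3 + 5·3 + 20·0 + 31·1 = 168
B: 17·2 + 35·0 + 5·1 + 20·3 + 31·0 = 99
C has the highest Borda score (223).

C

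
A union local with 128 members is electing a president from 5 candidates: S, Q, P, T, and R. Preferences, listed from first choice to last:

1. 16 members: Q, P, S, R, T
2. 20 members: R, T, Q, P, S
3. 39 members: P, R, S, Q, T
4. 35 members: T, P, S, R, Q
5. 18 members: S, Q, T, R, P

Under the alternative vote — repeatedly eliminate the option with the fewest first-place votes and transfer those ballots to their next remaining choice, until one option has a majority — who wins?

T

Round 1: S 18, Q 16, P 39, T 35, R 20. Eliminate Q.
Round 2: S 18, P 55, T 35, R 20. Eliminate S.
Round 3: P 55, T 53, R 20. Eliminate R.
Round 4: P 55, T 73. T has a majority.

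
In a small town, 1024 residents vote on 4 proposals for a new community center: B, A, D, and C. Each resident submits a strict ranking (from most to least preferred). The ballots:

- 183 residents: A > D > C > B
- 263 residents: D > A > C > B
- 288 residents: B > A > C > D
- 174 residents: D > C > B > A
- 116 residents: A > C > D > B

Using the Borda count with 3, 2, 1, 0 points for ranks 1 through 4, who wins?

B: 183·0 + 263·0 + 288·3 + 174·1 + 116·0 = 1038
A: 183·3 + 263·2 + 288·2 + 174·0 + 116·3 = 1999
D: 183·2 + 263·3 + 288·0 + 174·3 + 116·1 = 1793
C: 183·1 + 263·1 + 288·1 + 174·2 + 116·2 = 1314
A has the highest Borda score (1999).

A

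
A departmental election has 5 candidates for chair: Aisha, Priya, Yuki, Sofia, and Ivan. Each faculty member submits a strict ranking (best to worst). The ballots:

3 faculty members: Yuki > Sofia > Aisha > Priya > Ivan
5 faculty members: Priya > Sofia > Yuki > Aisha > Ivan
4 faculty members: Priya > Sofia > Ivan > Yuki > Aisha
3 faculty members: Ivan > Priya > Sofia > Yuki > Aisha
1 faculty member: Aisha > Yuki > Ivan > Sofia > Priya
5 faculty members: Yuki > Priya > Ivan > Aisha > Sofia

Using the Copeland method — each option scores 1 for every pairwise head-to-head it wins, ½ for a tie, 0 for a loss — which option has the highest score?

Priya

Aisha: loses to Priya, Yuki, Sofia, and Ivan → score 0.
Priya: beats Aisha, Yuki, Sofia, and Ivan → score 4.
Yuki: beats Aisha and Ivan; loses to Priya and Sofia → score 2.
Sofia: beats Aisha, Yuki, and Ivan; loses to Priya → score 3.
Ivan: beats Aisha; loses to Priya, Yuki, and Sofia → score 1.
Priya has the best pairwise record.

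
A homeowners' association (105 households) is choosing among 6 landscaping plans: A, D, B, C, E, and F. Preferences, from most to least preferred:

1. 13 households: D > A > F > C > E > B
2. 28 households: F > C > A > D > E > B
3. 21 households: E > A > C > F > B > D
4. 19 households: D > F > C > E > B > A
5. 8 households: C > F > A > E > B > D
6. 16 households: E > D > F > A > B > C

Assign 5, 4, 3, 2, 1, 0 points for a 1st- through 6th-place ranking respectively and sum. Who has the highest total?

A: 13·4 + 28·3 + 21·4 + 19·0 + 8·3 + 16·2 = 276
D: 13·5 + 28·2 + 21·0 + 19·5 + 8·0 + 16·4 = 280
B: 13·0 + 28·0 + 21·1 + 19·1 + 8·1 + 16·1 = 64
C: 13·2 + 28·4 + 21·3 + 19·3 + 8·5 + 16·0 = 298
E: 13·1 + 28·1 + 21·5 + 19·2 + 8·2 + 16·5 = 280
F: 13·3 + 28·5 + 21·2 + 19·4 + 8·4 + 16·3 = 377
F has the highest Borda score (377).

F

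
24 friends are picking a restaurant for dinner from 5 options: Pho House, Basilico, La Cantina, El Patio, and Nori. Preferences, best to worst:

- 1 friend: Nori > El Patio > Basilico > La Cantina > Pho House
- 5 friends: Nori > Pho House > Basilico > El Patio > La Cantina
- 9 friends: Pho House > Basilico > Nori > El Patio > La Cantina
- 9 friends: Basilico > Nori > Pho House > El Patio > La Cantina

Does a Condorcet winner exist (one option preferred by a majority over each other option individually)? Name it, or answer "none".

Checking pairwise contests:
Nori beats Pho House 15–9.
Pho House beats Basilico 14–10.
Pho House beats La Cantina 23–1.
Pho House beats El Patio 23–1.
Basilico beats Nori 18–6.
Every option loses at least one head-to-head, so there is no Condorcet winner.

none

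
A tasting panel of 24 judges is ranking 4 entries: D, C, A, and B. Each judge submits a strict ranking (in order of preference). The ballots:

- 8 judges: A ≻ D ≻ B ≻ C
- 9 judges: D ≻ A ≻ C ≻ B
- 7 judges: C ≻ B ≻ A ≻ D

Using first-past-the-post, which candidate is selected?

First-place votes: D 9, C 7, A 8, B 0.
D has the most first-place votes.

D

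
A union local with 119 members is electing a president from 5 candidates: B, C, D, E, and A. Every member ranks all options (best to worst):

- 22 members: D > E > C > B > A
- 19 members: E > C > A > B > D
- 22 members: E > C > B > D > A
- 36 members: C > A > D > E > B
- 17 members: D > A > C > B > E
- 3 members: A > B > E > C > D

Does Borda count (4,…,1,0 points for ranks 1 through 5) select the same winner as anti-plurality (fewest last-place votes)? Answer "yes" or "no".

yes

Borda — scores: B 111, C 348, D 250, E 272, A 209. Winner: C.
Anti-plurality — last-place votes: B 36, C 0, D 22, E 17, A 44. Winner: C.
The two methods agree.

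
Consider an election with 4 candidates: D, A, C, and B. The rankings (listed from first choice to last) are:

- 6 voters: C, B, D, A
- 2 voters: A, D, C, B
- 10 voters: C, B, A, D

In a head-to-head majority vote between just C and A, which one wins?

C

Voters preferring C to A: 16; preferring A to C: 2.
C wins the head-to-head.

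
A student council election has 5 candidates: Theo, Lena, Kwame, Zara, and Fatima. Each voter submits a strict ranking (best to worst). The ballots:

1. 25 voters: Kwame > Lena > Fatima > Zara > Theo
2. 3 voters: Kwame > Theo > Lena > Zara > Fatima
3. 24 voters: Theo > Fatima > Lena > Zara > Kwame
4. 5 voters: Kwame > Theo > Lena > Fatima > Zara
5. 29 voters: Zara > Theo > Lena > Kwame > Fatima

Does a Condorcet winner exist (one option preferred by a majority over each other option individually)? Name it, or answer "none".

Checking pairwise contests:
Zara beats Theo 54–32.
Theo beats Lena 61–25.
Theo beats Kwame 53–33.
Lena beats Zara 57–29.
Theo beats Fatima 61–25.
Every option loses at least one head-to-head, so there is no Condorcet winner.

none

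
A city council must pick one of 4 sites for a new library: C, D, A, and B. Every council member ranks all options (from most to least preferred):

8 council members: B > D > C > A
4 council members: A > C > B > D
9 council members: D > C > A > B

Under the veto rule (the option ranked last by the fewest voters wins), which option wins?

Last-place votes: C 0, D 4, A 8, B 9.
C is ranked last by the fewest voters, so C wins.

C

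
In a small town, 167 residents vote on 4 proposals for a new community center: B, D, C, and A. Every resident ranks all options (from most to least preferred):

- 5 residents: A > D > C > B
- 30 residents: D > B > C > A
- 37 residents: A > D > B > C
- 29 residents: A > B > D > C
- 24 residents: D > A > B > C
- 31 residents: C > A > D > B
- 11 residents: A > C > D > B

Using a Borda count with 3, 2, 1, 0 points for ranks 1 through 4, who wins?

B: 5·0 + 30·2 + 37·1 + 29·2 + 24·1 + 31·0 + 11·0 = 179
D: 5·2 + 30·3 + 37·2 + 29·1 + 24·3 + 31·1 + 11·1 = 317
C: 5·1 + 30·1 + 37·0 + 29·0 + 24·0 + 31·3 + 11·2 = 150
A: 5·3 + 30·0 + 37·3 + 29·3 + 24·2 + 31·2 + 11·3 = 356
A has the highest Borda score (356).

A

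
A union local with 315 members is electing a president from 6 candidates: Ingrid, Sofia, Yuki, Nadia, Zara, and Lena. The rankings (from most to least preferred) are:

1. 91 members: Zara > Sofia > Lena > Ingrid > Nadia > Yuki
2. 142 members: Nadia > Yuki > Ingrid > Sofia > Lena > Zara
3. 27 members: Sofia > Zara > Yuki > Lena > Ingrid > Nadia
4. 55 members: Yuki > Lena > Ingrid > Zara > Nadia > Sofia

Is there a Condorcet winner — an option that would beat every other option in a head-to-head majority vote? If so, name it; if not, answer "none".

none

Checking pairwise contests:
Yuki beats Ingrid 224–91.
Ingrid beats Sofia 197–118.
Nadia beats Yuki 233–82.
Ingrid beats Nadia 173–142.
Ingrid beats Zara 197–118.
Sofia beats Lena 260–55.
Every option loses at least one head-to-head, so there is no Condorcet winner.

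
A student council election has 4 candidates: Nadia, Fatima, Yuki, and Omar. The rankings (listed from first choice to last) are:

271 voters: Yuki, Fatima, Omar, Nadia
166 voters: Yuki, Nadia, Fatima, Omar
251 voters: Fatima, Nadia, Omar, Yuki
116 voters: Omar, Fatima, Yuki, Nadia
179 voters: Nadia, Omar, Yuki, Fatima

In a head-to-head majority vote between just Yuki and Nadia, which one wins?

Voters preferring Yuki to Nadia: 553; preferring Nadia to Yuki: 430.
Yuki wins the head-to-head.

Yuki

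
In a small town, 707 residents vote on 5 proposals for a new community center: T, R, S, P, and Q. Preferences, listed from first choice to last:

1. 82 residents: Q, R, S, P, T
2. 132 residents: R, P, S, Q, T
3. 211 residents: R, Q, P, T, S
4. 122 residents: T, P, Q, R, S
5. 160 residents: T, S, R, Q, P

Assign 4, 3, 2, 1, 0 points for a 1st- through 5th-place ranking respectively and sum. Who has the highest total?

R

T: 82·0 + 132·0 + 211·1 + 122·4 + 160·4 = 1339
R: 82·3 + 132·4 + 211·4 + 122·1 + 160·2 = 2060
S: 82·2 + 132·2 + 211·0 + 122·0 + 160·3 = 908
P: 82·1 + 132·3 + 211·2 + 122·3 + 160·0 = 1266
Q: 82·4 + 132·1 + 211·3 + 122·2 + 160·1 = 1497
R has the highest Borda score (2060).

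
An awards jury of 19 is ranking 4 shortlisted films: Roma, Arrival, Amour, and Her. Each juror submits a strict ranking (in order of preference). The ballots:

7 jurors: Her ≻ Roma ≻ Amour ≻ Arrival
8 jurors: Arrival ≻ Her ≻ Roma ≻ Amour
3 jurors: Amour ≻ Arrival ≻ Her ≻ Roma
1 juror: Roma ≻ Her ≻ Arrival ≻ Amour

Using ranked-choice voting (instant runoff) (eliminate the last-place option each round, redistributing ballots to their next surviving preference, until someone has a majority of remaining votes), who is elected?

Arrival

Round 1: Roma 1, Arrival 8, Amour 3, Her 7. Eliminate Roma.
Round 2: Arrival 8, Amour 3, Her 8. Eliminate Amour.
Round 3: Arrival 11, Her 8. Arrival has a majority.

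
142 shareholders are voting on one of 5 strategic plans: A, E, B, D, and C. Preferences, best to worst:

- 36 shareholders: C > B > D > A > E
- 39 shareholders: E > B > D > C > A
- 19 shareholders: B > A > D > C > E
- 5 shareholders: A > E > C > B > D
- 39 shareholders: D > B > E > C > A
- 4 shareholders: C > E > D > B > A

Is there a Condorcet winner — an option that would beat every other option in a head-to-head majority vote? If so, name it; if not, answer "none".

B vs A: 137–5 for B.
B vs E: 94–48 for B.
B vs D: 99–43 for B.
B vs C: 97–45 for B.
B beats every other option head-to-head.

B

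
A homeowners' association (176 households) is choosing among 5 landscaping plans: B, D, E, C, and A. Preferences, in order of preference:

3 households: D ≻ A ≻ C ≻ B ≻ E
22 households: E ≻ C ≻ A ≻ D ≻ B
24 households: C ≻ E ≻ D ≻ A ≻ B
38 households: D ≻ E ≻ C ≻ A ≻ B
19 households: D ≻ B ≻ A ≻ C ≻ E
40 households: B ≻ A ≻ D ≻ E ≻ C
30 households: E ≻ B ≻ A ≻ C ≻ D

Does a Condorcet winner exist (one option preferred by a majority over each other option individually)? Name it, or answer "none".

Checking pairwise contests:
D beats B 106–70.
A beats D 92–84.
D beats E 100–76.
B beats C 89–87.
B beats A 89–87.
Every option loses at least one head-to-head, so there is no Condorcet winner.

none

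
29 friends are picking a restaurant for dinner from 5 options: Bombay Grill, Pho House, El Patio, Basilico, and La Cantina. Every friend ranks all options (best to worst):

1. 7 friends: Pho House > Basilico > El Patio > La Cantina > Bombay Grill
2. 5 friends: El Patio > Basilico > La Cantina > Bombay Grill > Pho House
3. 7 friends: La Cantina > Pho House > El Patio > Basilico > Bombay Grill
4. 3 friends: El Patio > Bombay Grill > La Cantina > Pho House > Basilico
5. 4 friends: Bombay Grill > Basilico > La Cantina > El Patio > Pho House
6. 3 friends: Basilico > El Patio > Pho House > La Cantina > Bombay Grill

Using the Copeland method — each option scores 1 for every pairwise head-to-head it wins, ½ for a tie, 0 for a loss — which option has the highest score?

El Patio

Bombay Grill: loses to Pho House, El Patio, Basilico, and La Cantina → score 0.
Pho House: beats Bombay Grill and Basilico; loses to El Patio and La Cantina → score 2.
El Patio: beats Bombay Grill, Pho House, Basilico, and La Cantina → score 4.
Basilico: beats Bombay Grill and La Cantina; loses to Pho House and El Patio → score 2.
La Cantina: beats Bombay Grill and Pho House; loses to El Patio and Basilico → score 2.
El Patio has the best pairwise record.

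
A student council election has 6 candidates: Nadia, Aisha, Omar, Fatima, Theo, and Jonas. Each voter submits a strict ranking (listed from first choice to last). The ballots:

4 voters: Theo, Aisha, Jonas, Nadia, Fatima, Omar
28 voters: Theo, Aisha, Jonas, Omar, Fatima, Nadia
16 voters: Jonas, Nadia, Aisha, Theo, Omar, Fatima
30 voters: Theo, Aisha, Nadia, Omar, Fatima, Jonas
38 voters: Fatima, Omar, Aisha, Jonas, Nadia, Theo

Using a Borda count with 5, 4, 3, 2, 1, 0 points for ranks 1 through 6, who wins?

Nadia: 4·2 + 28·0 + 16·4 + 30·3 + 38·1 = 200
Aisha: 4·4 + 28·4 + 16·3 + 30·4 + 38·3 = 410
Omar: 4·0 + 28·2 + 16·1 + 30·2 + 38·4 = 284
Fatima: 4·1 + 28·1 + 16·0 + 30·1 + 38·5 = 252
Theo: 4·5 + 28·5 + 16·2 + 30·5 + 38·0 = 342
Jonas: 4·3 + 28·3 + 16·5 + 30·0 + 38·2 = 252
Aisha has the highest Borda score (410).

Aisha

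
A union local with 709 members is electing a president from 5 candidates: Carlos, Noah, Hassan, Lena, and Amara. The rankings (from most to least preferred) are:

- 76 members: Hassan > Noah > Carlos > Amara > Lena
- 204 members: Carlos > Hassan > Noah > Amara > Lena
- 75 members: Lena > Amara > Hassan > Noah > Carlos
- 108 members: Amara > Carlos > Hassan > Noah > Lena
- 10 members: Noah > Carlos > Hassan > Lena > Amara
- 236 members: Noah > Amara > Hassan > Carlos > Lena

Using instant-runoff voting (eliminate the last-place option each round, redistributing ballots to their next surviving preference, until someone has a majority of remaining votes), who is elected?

Noah

Round 1: Carlos 204, Noah 246, Hassan 76, Lena 75, Amara 108. Eliminate Lena.
Round 2: Carlos 204, Noah 246, Hassan 76, Amara 183. Eliminate Hassan.
Round 3: Carlos 204, Noah 322, Amara 183. Eliminate Amara.
Round 4: Carlos 312, Noah 397. Noah has a majority.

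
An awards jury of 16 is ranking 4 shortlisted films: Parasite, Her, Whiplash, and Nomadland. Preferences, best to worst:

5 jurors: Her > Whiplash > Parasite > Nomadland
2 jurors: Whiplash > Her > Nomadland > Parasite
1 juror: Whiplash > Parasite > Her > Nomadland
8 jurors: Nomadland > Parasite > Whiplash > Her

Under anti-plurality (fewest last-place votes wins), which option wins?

Whiplash

Last-place votes: Parasite 2, Her 8, Whiplash 0, Nomadland 6.
Whiplash is ranked last by the fewest voters, so Whiplash wins.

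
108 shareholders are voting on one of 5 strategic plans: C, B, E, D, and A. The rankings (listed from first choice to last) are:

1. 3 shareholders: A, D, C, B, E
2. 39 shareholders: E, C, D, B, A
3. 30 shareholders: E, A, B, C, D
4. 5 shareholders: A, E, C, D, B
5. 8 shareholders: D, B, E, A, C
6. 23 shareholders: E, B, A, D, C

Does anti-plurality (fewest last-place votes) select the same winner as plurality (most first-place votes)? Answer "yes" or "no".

yes

Anti-plurality — last-place votes: C 31, B 5, E 3, D 30, A 39. Winner: E.
Plurality — first-place votes: C 0, B 0, E 92, D 8, A 8. Winner: E.
The two methods agree.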